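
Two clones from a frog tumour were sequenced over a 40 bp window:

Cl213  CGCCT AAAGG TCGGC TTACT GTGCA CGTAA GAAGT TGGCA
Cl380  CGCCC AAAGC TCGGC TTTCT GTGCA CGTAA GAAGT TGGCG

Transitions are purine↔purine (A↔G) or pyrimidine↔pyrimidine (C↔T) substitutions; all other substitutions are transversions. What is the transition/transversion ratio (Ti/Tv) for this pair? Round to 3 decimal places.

Mismatches occur at site 5 (T↔C, transition), site 10 (G↔C, transversion), site 18 (A↔T, transversion), site 40 (A↔G, transition).
Of the 4 differences, 2 transitions and 2 transversions, so Ti/Tv = 2/2 = 1.000.

1.000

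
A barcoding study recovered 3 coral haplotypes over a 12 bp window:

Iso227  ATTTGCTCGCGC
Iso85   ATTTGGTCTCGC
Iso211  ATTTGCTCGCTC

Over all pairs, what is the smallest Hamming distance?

1

Pairwise Hamming distances:
  Iso227 vs Iso85: 2
  Iso227 vs Iso211: 1
  Iso85 vs Iso211: 3
The smallest is 1, between Iso227 and Iso211.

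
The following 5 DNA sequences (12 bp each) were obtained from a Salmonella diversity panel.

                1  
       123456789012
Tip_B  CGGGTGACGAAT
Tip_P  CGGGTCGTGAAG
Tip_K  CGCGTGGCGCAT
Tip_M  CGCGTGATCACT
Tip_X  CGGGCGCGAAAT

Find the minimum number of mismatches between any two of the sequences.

3

Pairwise Hamming distances:
  Tip_B vs Tip_P: 4
  Tip_B vs Tip_K: 3
  Tip_B vs Tip_M: 4
  Tip_B vs Tip_X: 4
  Tip_P vs Tip_K: 5
  Tip_P vs Tip_M: 6
  Tip_P vs Tip_X: 6
  Tip_K vs Tip_M: 5
  Tip_K vs Tip_X: 6
  Tip_M vs Tip_X: 6
The smallest is 3, between Tip_B and Tip_K.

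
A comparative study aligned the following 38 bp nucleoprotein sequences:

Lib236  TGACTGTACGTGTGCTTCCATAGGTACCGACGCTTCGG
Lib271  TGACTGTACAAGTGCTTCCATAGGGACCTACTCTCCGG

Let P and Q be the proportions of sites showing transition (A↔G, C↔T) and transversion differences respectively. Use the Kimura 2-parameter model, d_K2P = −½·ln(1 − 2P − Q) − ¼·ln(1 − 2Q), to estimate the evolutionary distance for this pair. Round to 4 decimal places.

0.1773

Differing sites — 10:G/A (Ti); 11:T/A (Tv); 25:T/G (Tv); 29:G/T (Tv); 32:G/T (Tv); 35:T/C (Ti).
Of the 6 differences, 2 transitions and 4 transversions over 38 sites: P = 2/38 = 0.052632, Q = 4/38 = 0.105263.
d = −0.5·ln(0.789473) − 0.25·ln(0.789474) = −0.5·(-0.236390) − 0.25·(-0.236388) = 0.1773.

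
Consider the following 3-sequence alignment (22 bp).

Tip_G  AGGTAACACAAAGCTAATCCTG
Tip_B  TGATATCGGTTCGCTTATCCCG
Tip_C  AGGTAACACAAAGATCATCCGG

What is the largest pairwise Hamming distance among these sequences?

Pairwise Hamming distances:
  Tip_G vs Tip_B: 10
  Tip_G vs Tip_C: 3
  Tip_B vs Tip_C: 11
The largest is 11, between Tip_B and Tip_C.

11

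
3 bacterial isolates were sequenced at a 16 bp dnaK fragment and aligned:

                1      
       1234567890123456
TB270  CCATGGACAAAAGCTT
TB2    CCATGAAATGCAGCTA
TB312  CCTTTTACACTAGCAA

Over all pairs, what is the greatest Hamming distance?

Pairwise Hamming distances:
  TB270 vs TB2: 6
  TB270 vs TB312: 7
  TB2 vs TB312: 8
The largest is 8, between TB2 and TB312.

8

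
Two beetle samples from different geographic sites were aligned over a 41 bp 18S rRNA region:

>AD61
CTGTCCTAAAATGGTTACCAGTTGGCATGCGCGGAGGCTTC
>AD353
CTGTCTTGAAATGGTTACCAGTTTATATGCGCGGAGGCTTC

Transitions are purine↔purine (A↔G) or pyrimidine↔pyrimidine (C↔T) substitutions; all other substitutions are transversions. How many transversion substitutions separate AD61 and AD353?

The sequences differ at positions 6 (C/T, transition), 8 (A/G, transition), 24 (G/T, transversion), 25 (G/A, transition), 26 (C/T, transition).
Of the 5 differences, 4 transitions and 1 transversion, so the answer is 1.

1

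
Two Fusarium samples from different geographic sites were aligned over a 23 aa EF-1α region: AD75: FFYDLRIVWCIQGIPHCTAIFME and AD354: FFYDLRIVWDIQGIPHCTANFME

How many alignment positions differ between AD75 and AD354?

Mismatches occur at site 10 (C↔D), site 20 (I↔N).
That gives 2 mismatches out of 23 aligned sites, so the Hamming distance is 2.

2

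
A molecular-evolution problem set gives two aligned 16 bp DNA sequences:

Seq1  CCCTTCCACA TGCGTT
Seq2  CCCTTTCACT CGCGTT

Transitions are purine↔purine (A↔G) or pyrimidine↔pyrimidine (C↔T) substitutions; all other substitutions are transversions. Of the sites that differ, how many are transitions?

Differing sites — 6:C/T (Ti); 10:A/T (Tv); 11:T/C (Ti).
Of the 3 differences, 2 transitions and 1 transversion, so the answer is 2.

2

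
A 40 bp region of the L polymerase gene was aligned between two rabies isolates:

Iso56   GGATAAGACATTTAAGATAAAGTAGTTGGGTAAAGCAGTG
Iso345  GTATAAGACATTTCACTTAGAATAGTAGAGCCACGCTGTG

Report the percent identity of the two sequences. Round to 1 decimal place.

70.0%

Differing sites — 2:G/T; 14:A/C; 16:G/C; 17:A/T; 20:A/G; 22:G/A; 27:T/A; 29:G/A; 31:T/C; 32:A/C; 34:A/C; 37:A/T.
28 of the 40 sites match, so the percent identity is 28/40 × 100 = 70.0%.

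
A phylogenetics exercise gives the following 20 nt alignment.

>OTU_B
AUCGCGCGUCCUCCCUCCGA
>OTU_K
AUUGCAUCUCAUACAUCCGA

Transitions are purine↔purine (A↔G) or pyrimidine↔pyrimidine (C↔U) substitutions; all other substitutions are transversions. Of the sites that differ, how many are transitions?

3

Mismatches occur at site 3 (C↔U, transition), site 6 (G↔A, transition), site 7 (C↔U, transition), site 8 (G↔C, transversion), site 11 (C↔A, transversion), site 13 (C↔A, transversion), site 15 (C↔A, transversion).
Of the 7 differences, 3 transitions and 4 transversions, so the answer is 3.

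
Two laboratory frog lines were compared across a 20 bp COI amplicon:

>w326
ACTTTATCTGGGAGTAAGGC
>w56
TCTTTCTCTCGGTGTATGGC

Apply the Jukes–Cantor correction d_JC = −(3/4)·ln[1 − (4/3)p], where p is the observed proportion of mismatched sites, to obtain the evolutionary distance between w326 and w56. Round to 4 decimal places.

Differing sites — 1:A/T; 6:A/C; 10:G/C; 13:A/T; 17:A/T.
p = 5/20 = 0.250000.
d = −0.75 · ln(1 − (4/3)·0.250000) = −0.75 · ln(0.666667) = −0.75 · (-0.405465) = 0.3041.

0.3041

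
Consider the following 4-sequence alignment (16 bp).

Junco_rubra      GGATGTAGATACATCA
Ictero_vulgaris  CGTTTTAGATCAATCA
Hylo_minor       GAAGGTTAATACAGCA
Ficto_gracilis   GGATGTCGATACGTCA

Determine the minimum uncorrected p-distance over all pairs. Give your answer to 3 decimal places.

0.125

Pairwise Hamming distances:
  Junco_rubra vs Ictero_vulgaris: 5
  Junco_rubra vs Hylo_minor: 5
  Junco_rubra vs Ficto_gracilis: 2
  Ictero_vulgaris vs Hylo_minor: 10
  Ictero_vulgaris vs Ficto_gracilis: 7
  Hylo_minor vs Ficto_gracilis: 6
The smallest is 2 mismatches, between Junco_rubra and Ficto_gracilis; p = 2/16 = 0.125.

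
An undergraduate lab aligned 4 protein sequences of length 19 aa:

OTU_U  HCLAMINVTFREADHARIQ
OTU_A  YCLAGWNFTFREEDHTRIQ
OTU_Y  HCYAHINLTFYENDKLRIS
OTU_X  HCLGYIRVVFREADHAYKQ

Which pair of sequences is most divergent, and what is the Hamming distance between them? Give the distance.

13

Pairwise Hamming distances:
  OTU_U vs OTU_A: 6
  OTU_U vs OTU_Y: 8
  OTU_U vs OTU_X: 6
  OTU_A vs OTU_Y: 10
  OTU_A vs OTU_X: 11
  OTU_Y vs OTU_X: 13
The largest is 13, between OTU_Y and OTU_X.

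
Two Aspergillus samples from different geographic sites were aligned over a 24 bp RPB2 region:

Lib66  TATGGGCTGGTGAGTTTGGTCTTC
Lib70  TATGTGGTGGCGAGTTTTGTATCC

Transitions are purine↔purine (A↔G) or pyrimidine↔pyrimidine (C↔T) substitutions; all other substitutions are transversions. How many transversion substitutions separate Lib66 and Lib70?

Differing sites — 5:G/T (Tv); 7:C/G (Tv); 11:T/C (Ti); 18:G/T (Tv); 21:C/A (Tv); 23:T/C (Ti).
Of the 6 differences, 2 transitions and 4 transversions, so the answer is 4.

4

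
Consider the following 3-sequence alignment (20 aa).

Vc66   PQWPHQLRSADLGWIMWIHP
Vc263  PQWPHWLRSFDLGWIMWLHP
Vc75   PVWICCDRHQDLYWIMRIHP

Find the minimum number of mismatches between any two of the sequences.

3

Pairwise Hamming distances:
  Vc66 vs Vc263: 3
  Vc66 vs Vc75: 9
  Vc263 vs Vc75: 10
The smallest is 3, between Vc66 and Vc263.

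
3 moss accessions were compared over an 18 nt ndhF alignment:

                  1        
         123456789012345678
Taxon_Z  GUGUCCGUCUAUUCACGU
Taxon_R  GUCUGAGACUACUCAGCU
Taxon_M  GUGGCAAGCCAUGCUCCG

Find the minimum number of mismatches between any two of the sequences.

7

Pairwise Hamming distances:
  Taxon_Z vs Taxon_R: 7
  Taxon_Z vs Taxon_M: 9
  Taxon_R vs Taxon_M: 11
The smallest is 7, between Taxon_Z and Taxon_R.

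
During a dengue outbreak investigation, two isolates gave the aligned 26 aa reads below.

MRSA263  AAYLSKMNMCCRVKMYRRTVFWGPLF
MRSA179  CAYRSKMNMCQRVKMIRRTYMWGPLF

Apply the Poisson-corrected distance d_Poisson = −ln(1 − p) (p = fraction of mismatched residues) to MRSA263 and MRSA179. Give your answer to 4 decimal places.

0.2624

Differing sites — 1:A/C; 4:L/R; 11:C/Q; 16:Y/I; 20:V/Y; 21:F/M.
p = 6/26 = 0.230769.
d = −ln(1 − 0.230769) = −ln(0.769231) = 0.2624.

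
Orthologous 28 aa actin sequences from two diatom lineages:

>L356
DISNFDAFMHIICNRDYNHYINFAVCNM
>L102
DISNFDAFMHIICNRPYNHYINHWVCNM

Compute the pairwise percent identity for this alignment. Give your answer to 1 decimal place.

The sequences differ at positions 16 (D/P), 23 (F/H), 24 (A/W).
25 of the 28 sites match, so the percent identity is 25/28 × 100 = 89.3%.

89.3%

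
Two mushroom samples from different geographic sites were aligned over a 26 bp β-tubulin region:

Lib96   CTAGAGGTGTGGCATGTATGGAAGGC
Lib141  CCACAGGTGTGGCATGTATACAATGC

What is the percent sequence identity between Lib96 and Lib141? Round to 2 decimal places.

Differing sites — 2:T/C; 4:G/C; 20:G/A; 21:G/C; 24:G/T.
21 of the 26 sites match, so the percent identity is 21/26 × 100 = 80.77%.

80.77%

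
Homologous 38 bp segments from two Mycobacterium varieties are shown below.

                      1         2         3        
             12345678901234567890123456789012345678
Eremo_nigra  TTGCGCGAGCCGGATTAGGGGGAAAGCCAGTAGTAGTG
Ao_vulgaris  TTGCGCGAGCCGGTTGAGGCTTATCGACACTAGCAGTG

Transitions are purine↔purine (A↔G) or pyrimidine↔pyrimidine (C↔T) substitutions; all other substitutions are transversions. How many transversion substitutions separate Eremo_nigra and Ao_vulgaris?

9

The sequences differ at positions 14 (A/T, transversion), 16 (T/G, transversion), 20 (G/C, transversion), 21 (G/T, transversion), 22 (G/T, transversion), 24 (A/T, transversion), 25 (A/C, transversion), 27 (C/A, transversion), 30 (G/C, transversion), 34 (T/C, transition).
Of the 10 differences, 1 transition and 9 transversions, so the answer is 9.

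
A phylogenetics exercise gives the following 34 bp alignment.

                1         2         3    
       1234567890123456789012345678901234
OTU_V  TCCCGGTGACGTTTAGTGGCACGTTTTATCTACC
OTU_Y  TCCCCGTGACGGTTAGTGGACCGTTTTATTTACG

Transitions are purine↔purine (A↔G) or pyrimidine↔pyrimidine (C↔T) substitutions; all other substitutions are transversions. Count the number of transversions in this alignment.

Mismatches occur at site 5 (G↔C, transversion), site 12 (T↔G, transversion), site 20 (C↔A, transversion), site 21 (A↔C, transversion), site 30 (C↔T, transition), site 34 (C↔G, transversion).
Of the 6 differences, 1 transition and 5 transversions, so the answer is 5.

5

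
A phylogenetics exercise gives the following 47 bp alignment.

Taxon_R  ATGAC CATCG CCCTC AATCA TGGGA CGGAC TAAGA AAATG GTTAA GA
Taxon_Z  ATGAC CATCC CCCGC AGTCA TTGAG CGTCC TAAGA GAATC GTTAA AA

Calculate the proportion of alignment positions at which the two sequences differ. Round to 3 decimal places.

Mismatches occur at site 10 (G/C), site 14 (T/G), site 17 (A/G), site 22 (G/T), site 24 (G/A), site 25 (A/G), site 28 (G/T), site 29 (A/C), site 36 (A/G), site 40 (G/C), site 46 (G/A).
There are 11 differences over 47 sites, so p = 11/47 = 0.234.

0.234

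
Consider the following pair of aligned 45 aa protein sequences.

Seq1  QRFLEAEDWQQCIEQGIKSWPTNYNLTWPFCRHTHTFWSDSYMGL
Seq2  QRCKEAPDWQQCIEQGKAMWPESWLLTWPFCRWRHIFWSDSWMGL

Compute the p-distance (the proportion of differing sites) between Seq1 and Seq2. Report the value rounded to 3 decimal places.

Differing sites — 3:F/C; 4:L/K; 7:E/P; 17:I/K; 18:K/A; 19:S/M; 22:T/E; 23:N/S; 24:Y/W; 25:N/L; 33:H/W; 34:T/R; 36:T/I; 42:Y/W.
There are 14 differences over 45 sites, so p = 14/45 = 0.311.

0.311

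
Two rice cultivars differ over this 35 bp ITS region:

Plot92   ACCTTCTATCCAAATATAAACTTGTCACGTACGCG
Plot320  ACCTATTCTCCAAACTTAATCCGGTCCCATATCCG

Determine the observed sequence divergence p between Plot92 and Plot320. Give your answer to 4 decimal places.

0.3429

Differing sites — 5:T/A; 6:C/T; 8:A/C; 15:T/C; 16:A/T; 20:A/T; 22:T/C; 23:T/G; 27:A/C; 29:G/A; 32:C/T; 33:G/C.
There are 12 differences over 35 sites, so p = 12/35 = 0.3429.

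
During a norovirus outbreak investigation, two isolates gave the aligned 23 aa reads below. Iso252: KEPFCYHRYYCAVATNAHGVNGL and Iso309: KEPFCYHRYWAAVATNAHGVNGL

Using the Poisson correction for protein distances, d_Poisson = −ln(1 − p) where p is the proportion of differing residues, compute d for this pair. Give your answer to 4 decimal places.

The sequences differ at positions 10 (Y/W), 11 (C/A).
p = 2/23 = 0.086957.
d = −ln(1 − 0.086957) = −ln(0.913043) = 0.0910.

0.0910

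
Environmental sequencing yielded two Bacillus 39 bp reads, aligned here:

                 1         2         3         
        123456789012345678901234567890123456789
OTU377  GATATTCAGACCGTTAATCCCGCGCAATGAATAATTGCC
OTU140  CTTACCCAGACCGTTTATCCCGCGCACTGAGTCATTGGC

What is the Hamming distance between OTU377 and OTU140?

9

The sequences differ at positions 1 (G/C), 2 (A/T), 5 (T/C), 6 (T/C), 16 (A/T), 27 (A/C), 31 (A/G), 33 (A/C), 38 (C/G).
That gives 9 mismatches out of 39 aligned sites, so the Hamming distance is 9.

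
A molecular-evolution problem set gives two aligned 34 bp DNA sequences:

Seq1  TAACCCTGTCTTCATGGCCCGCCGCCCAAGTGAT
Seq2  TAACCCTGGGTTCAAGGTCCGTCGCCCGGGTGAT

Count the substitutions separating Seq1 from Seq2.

7

The sequences differ at positions 9 (T/G), 10 (C/G), 15 (T/A), 18 (C/T), 22 (C/T), 28 (A/G), 29 (A/G).
That gives 7 mismatches out of 34 aligned sites, so the Hamming distance is 7.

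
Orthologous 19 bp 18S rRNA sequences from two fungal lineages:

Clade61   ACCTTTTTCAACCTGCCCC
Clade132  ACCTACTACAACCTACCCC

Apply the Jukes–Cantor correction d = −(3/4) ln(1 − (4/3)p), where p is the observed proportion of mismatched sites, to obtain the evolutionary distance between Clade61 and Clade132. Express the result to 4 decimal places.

Differing sites — 5:T/A; 6:T/C; 8:T/A; 15:G/A.
p = 4/19 = 0.210526.
d = −0.75 · ln(1 − (4/3)·0.210526) = −0.75 · ln(0.719299) = −0.75 · (-0.329478) = 0.2471.

0.2471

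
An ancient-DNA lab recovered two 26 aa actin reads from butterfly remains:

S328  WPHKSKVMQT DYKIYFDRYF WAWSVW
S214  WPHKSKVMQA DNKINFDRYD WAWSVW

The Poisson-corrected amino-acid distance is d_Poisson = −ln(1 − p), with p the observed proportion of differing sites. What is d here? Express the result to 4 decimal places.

Differing sites — 10:T/A; 12:Y/N; 15:Y/N; 20:F/D.
p = 4/26 = 0.153846.
d = −ln(1 − 0.153846) = −ln(0.846154) = 0.1671.

0.1671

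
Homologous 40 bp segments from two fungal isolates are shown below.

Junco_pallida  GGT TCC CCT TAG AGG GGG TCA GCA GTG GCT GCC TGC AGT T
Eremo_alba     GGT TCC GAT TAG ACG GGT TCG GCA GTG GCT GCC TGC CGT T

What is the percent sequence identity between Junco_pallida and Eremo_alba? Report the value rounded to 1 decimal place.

85.0%

The sequences differ at positions 7 (C/G), 8 (C/A), 14 (G/C), 18 (G/T), 21 (A/G), 37 (A/C).
34 of the 40 sites match, so the percent identity is 34/40 × 100 = 85.0%.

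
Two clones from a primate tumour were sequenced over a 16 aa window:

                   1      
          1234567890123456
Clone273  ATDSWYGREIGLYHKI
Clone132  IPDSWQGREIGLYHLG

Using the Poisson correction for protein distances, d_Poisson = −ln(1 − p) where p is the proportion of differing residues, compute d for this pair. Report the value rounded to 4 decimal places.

0.3747

Mismatches occur at site 1 (A→I), site 2 (T→P), site 6 (Y→Q), site 15 (K→L), site 16 (I→G).
p = 5/16 = 0.312500.
d = −ln(1 − 0.312500) = −ln(0.687500) = 0.3747.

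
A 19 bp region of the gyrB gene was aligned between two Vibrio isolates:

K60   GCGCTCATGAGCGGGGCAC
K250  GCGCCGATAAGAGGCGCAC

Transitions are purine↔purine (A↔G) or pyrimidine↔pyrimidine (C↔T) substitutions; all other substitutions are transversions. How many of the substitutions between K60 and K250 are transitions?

2

The sequences differ at positions 5 (T/C, transition), 6 (C/G, transversion), 9 (G/A, transition), 12 (C/A, transversion), 15 (G/C, transversion).
Of the 5 differences, 2 transitions and 3 transversions, so the answer is 2.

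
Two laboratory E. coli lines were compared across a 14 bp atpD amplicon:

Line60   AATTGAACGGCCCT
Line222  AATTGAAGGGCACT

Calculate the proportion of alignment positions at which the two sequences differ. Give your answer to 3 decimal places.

0.143

The sequences differ at positions 8 (C/G), 12 (C/A).
There are 2 differences over 14 sites, so p = 2/14 = 0.143.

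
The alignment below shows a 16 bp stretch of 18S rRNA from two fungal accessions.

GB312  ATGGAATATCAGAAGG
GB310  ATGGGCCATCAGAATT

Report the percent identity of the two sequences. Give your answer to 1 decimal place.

68.8%

Differing sites — 5:A/G; 6:A/C; 7:T/C; 15:G/T; 16:G/T.
11 of the 16 sites match, so the percent identity is 11/16 × 100 = 68.8%.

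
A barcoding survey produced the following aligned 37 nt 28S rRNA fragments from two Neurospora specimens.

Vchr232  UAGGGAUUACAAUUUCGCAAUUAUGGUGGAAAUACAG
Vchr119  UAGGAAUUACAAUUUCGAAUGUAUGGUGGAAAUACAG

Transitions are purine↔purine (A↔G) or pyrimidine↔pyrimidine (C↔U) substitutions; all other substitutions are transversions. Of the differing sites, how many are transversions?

The sequences differ at positions 5 (G/A, transition), 18 (C/A, transversion), 20 (A/U, transversion), 21 (U/G, transversion).
Of the 4 differences, 1 transition and 3 transversions, so the answer is 3.

3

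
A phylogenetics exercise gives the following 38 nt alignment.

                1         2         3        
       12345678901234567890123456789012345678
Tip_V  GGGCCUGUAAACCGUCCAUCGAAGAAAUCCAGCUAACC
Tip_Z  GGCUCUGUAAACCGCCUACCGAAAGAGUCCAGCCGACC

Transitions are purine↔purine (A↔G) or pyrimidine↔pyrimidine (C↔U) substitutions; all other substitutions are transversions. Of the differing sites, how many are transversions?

The sequences differ at positions 3 (G/C, transversion), 4 (C/U, transition), 15 (U/C, transition), 17 (C/U, transition), 19 (U/C, transition), 24 (G/A, transition), 25 (A/G, transition), 27 (A/G, transition), 34 (U/C, transition), 35 (A/G, transition).
Of the 10 differences, 9 transitions and 1 transversion, so the answer is 1.

1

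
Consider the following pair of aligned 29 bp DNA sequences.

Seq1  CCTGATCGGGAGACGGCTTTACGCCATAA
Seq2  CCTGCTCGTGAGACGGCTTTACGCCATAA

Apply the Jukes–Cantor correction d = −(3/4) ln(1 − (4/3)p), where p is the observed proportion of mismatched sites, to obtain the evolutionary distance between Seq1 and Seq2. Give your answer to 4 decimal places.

Differing sites — 5:A/C; 9:G/T.
p = 2/29 = 0.068966.
d = −0.75 · ln(1 − (4/3)·0.068966) = −0.75 · ln(0.908045) = −0.75 · (-0.096461) = 0.0723.

0.0723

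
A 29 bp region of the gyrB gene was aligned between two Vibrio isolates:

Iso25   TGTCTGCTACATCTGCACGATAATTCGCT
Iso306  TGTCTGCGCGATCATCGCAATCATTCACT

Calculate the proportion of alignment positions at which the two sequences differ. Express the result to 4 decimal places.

0.3103

Differing sites — 8:T/G; 9:A/C; 10:C/G; 14:T/A; 15:G/T; 17:A/G; 19:G/A; 22:A/C; 27:G/A.
There are 9 differences over 29 sites, so p = 9/29 = 0.3103.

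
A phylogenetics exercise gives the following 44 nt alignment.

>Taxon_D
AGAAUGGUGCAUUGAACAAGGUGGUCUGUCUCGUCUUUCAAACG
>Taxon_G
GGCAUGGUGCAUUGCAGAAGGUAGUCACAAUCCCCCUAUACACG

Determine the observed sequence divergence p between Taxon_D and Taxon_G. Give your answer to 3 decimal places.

Mismatches occur at site 1 (A→G), site 3 (A→C), site 15 (A→C), site 17 (C→G), site 23 (G→A), site 27 (U→A), site 28 (G→C), site 29 (U→A), site 30 (C→A), site 33 (G→C), site 34 (U→C), site 36 (U→C), site 38 (U→A), site 39 (C→U), site 41 (A→C).
There are 15 differences over 44 sites, so p = 15/44 = 0.341.

0.341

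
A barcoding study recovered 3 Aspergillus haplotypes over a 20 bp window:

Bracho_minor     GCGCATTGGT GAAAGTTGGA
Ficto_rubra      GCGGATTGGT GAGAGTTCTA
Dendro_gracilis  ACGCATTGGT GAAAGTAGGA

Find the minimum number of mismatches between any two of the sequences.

2

Pairwise Hamming distances:
  Bracho_minor vs Ficto_rubra: 4
  Bracho_minor vs Dendro_gracilis: 2
  Ficto_rubra vs Dendro_gracilis: 6
The smallest is 2, between Bracho_minor and Dendro_gracilis.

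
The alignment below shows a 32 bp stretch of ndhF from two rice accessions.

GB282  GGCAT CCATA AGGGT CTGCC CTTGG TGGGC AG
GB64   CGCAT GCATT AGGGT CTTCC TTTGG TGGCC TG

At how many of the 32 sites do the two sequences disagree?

Differing sites — 1:G/C; 6:C/G; 10:A/T; 18:G/T; 21:C/T; 29:G/C; 31:A/T.
That gives 7 mismatches out of 32 aligned sites, so the Hamming distance is 7.

7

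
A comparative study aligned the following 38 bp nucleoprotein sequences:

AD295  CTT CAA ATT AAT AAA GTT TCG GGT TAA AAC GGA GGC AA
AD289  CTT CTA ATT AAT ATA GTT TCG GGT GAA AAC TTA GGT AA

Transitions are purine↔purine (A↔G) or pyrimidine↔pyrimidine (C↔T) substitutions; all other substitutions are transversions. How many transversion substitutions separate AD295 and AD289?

5

The sequences differ at positions 5 (A/T, transversion), 14 (A/T, transversion), 25 (T/G, transversion), 31 (G/T, transversion), 32 (G/T, transversion), 36 (C/T, transition).
Of the 6 differences, 1 transition and 5 transversions, so the answer is 5.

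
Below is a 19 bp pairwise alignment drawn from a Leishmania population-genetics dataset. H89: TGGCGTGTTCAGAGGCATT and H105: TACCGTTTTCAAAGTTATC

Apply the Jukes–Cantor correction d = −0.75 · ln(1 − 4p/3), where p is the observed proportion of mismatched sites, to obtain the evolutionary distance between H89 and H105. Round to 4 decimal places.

Mismatches occur at site 2 (G/A), site 3 (G/C), site 7 (G/T), site 12 (G/A), site 15 (G/T), site 16 (C/T), site 19 (T/C).
p = 7/19 = 0.368421.
d = −0.75 · ln(1 − (4/3)·0.368421) = −0.75 · ln(0.508772) = −0.75 · (-0.675755) = 0.5068.

0.5068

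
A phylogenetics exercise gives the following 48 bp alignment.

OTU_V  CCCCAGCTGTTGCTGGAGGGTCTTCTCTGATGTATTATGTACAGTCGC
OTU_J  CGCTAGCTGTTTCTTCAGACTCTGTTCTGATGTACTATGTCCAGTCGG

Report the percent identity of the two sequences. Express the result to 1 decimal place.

Differing sites — 2:C/G; 4:C/T; 12:G/T; 15:G/T; 16:G/C; 19:G/A; 20:G/C; 24:T/G; 25:C/T; 35:T/C; 41:A/C; 48:C/G.
36 of the 48 sites match, so the percent identity is 36/48 × 100 = 75.0%.

75.0%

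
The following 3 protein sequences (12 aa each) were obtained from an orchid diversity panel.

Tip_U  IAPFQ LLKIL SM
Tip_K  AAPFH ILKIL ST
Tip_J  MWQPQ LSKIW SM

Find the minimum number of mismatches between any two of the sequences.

4

Pairwise Hamming distances:
  Tip_U vs Tip_K: 4
  Tip_U vs Tip_J: 6
  Tip_K vs Tip_J: 9
The smallest is 4, between Tip_U and Tip_K.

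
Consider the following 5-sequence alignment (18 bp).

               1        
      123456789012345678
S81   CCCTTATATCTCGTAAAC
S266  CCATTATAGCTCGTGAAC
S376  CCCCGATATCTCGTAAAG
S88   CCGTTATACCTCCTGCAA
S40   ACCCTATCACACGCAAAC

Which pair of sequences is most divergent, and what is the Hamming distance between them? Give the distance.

Pairwise Hamming distances:
  S81 vs S266: 3
  S81 vs S376: 3
  S81 vs S88: 6
  S81 vs S40: 6
  S266 vs S376: 6
  S266 vs S88: 5
  S266 vs S40: 8
  S376 vs S88: 8
  S376 vs S40: 7
  S88 vs S40: 11
The largest is 11, between S88 and S40.

11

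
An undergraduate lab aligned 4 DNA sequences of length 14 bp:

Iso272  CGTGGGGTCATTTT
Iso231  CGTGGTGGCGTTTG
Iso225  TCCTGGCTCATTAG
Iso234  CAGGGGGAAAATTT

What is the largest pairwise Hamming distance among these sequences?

10

Pairwise Hamming distances:
  Iso272 vs Iso231: 4
  Iso272 vs Iso225: 7
  Iso272 vs Iso234: 5
  Iso231 vs Iso225: 9
  Iso231 vs Iso234: 8
  Iso225 vs Iso234: 10
The largest is 10, between Iso225 and Iso234.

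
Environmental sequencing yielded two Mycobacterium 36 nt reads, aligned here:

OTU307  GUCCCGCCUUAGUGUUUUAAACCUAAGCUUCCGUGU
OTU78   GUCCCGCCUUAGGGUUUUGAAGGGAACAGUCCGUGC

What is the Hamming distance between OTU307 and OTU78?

Mismatches occur at site 13 (U/G), site 19 (A/G), site 22 (C/G), site 23 (C/G), site 24 (U/G), site 27 (G/C), site 28 (C/A), site 29 (U/G), site 36 (U/C).
That gives 9 mismatches out of 36 aligned sites, so the Hamming distance is 9.

9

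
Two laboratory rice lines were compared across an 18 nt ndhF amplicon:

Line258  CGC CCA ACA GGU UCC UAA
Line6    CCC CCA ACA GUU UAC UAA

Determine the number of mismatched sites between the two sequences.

3

The sequences differ at positions 2 (G/C), 11 (G/U), 14 (C/A).
That gives 3 mismatches out of 18 aligned sites, so the Hamming distance is 3.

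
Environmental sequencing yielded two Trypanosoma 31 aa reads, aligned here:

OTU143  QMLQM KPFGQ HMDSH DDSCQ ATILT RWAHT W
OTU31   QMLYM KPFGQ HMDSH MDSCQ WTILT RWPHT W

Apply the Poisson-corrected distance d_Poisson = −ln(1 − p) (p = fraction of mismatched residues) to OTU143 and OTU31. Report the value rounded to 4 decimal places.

0.1382

Mismatches occur at site 4 (Q↔Y), site 16 (D↔M), site 21 (A↔W), site 28 (A↔P).
p = 4/31 = 0.129032.
d = −ln(1 − 0.129032) = −ln(0.870968) = 0.1382.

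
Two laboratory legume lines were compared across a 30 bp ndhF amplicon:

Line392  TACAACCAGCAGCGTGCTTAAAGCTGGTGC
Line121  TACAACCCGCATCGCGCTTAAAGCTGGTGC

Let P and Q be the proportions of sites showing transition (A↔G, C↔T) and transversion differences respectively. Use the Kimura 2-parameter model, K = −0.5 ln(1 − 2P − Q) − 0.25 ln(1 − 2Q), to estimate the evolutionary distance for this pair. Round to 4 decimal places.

0.1073

Differing sites — 8:A/C (Tv); 12:G/T (Tv); 15:T/C (Ti).
Of the 3 differences, 1 transition and 2 transversions over 30 sites: P = 1/30 = 0.033333, Q = 2/30 = 0.066667.
d = −0.5·ln(0.866667) − 0.25·ln(0.866666) = −0.5·(-0.143100) − 0.25·(-0.143102) = 0.1073.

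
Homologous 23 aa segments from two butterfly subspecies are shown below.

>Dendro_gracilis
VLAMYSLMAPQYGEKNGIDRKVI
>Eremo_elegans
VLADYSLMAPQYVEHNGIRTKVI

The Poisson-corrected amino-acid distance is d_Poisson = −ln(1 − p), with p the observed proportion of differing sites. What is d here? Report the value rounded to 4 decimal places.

0.2451

Mismatches occur at site 4 (M/D), site 13 (G/V), site 15 (K/H), site 19 (D/R), site 20 (R/T).
p = 5/23 = 0.217391.
d = −ln(1 − 0.217391) = −ln(0.782609) = 0.2451.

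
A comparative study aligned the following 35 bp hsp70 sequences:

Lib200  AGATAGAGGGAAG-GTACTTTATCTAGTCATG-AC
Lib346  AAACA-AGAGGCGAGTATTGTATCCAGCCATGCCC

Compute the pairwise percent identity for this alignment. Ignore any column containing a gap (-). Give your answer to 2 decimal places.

Excluding the 3 gap columns leaves 32 comparable sites.
The sequences differ at positions 2 (G/A), 4 (T/C), 9 (G/A), 11 (A/G), 12 (A/C), 18 (C/T), 20 (T/G), 25 (T/C), 28 (T/C), 34 (A/C).
22 of the 32 comparable sites match, so the percent identity is 22/32 × 100 = 68.75%.

68.75%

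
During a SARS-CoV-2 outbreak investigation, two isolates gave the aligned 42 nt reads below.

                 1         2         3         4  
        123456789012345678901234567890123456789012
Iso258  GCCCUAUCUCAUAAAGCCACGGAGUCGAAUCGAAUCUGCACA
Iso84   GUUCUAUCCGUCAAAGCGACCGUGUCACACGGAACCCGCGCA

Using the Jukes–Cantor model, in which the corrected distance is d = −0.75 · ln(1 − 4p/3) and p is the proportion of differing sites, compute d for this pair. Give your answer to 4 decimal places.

Differing sites — 2:C/U; 3:C/U; 9:U/C; 10:C/G; 11:A/U; 12:U/C; 18:C/G; 21:G/C; 23:A/U; 27:G/A; 28:A/C; 30:U/C; 31:C/G; 35:U/C; 37:U/C; 40:A/G.
p = 16/42 = 0.380952.
d = −0.75 · ln(1 − (4/3)·0.380952) = −0.75 · ln(0.492064) = −0.75 · (-0.709146) = 0.5319.

0.5319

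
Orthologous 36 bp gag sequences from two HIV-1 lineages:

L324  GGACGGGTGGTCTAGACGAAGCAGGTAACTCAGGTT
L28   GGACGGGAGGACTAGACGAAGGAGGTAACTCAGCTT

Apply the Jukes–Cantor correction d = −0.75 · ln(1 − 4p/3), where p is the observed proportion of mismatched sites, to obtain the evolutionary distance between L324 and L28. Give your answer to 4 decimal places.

0.1203

Differing sites — 8:T/A; 11:T/A; 22:C/G; 34:G/C.
p = 4/36 = 0.111111.
d = −0.75 · ln(1 − (4/3)·0.111111) = −0.75 · ln(0.851852) = −0.75 · (-0.160342) = 0.1203.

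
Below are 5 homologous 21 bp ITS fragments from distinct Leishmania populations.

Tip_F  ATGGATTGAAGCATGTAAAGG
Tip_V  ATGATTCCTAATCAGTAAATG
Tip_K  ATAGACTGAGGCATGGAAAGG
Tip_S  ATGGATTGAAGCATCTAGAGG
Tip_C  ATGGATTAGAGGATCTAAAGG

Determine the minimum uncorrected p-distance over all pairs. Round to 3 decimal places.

Pairwise Hamming distances:
  Tip_F vs Tip_V: 10
  Tip_F vs Tip_K: 4
  Tip_F vs Tip_S: 2
  Tip_F vs Tip_C: 4
  Tip_V vs Tip_K: 14
  Tip_V vs Tip_S: 12
  Tip_V vs Tip_C: 11
  Tip_K vs Tip_S: 6
  Tip_K vs Tip_C: 8
  Tip_S vs Tip_C: 4
The smallest is 2 mismatches, between Tip_F and Tip_S; p = 2/21 = 0.095.

0.095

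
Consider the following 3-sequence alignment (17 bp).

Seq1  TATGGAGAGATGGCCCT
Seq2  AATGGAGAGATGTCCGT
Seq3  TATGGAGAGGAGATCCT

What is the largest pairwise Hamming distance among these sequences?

6

Pairwise Hamming distances:
  Seq1 vs Seq2: 3
  Seq1 vs Seq3: 4
  Seq2 vs Seq3: 6
The largest is 6, between Seq2 and Seq3.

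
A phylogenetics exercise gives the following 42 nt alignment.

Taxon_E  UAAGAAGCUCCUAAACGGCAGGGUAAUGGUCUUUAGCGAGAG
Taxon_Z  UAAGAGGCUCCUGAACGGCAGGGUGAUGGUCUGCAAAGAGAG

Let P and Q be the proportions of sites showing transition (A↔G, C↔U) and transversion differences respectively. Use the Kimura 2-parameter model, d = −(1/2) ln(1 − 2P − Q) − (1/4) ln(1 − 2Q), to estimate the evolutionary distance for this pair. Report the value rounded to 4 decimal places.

The sequences differ at positions 6 (A/G, transition), 13 (A/G, transition), 25 (A/G, transition), 33 (U/G, transversion), 34 (U/C, transition), 36 (G/A, transition), 37 (C/A, transversion).
Of the 7 differences, 5 transitions and 2 transversions over 42 sites: P = 5/42 = 0.119048, Q = 2/42 = 0.047619.
d = −0.5·ln(0.714285) − 0.25·ln(0.904762) = −0.5·(-0.336473) − 0.25·(-0.100083) = 0.1933.

0.1933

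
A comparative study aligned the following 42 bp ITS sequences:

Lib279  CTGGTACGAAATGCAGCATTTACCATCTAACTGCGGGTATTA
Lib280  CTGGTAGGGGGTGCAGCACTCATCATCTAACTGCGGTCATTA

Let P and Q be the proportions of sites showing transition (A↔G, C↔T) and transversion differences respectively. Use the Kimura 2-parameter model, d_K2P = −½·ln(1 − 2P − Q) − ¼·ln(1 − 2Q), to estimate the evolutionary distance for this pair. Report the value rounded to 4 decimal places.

Differing sites — 7:C/G (Tv); 9:A/G (Ti); 10:A/G (Ti); 11:A/G (Ti); 19:T/C (Ti); 21:T/C (Ti); 23:C/T (Ti); 37:G/T (Tv); 38:T/C (Ti).
Of the 9 differences, 7 transitions and 2 transversions over 42 sites: P = 7/42 = 0.166667, Q = 2/42 = 0.047619.
d = −0.5·ln(0.619047) − 0.25·ln(0.904762) = −0.5·(-0.479574) − 0.25·(-0.100083) = 0.2648.

0.2648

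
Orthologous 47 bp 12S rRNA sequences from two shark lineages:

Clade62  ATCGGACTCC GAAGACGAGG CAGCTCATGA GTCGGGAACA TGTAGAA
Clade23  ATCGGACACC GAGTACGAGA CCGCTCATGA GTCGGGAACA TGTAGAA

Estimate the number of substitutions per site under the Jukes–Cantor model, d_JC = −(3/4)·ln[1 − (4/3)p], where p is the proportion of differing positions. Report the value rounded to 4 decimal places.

0.1147

The sequences differ at positions 8 (T/A), 13 (A/G), 14 (G/T), 20 (G/A), 22 (A/C).
p = 5/47 = 0.106383.
d = −0.75 · ln(1 − (4/3)·0.106383) = −0.75 · ln(0.858156) = −0.75 · (-0.152969) = 0.1147.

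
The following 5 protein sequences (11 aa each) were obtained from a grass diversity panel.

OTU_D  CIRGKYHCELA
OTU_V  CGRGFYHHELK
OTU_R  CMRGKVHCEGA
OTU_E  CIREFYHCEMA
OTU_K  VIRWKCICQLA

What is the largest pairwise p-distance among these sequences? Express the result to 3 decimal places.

0.818

Pairwise Hamming distances:
  OTU_D vs OTU_V: 4
  OTU_D vs OTU_R: 3
  OTU_D vs OTU_E: 3
  OTU_D vs OTU_K: 5
  OTU_V vs OTU_R: 6
  OTU_V vs OTU_E: 5
  OTU_V vs OTU_K: 9
  OTU_R vs OTU_E: 5
  OTU_R vs OTU_K: 7
  OTU_E vs OTU_K: 7
The largest is 9 mismatches, between OTU_V and OTU_K; p = 9/11 = 0.818.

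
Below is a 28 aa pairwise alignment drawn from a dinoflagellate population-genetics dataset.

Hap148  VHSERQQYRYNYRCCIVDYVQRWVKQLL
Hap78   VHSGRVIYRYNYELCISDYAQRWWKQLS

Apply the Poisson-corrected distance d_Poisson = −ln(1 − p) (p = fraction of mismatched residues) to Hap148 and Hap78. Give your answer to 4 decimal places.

0.3878

The sequences differ at positions 4 (E/G), 6 (Q/V), 7 (Q/I), 13 (R/E), 14 (C/L), 17 (V/S), 20 (V/A), 24 (V/W), 28 (L/S).
p = 9/28 = 0.321429.
d = −ln(1 − 0.321429) = −ln(0.678571) = 0.3878.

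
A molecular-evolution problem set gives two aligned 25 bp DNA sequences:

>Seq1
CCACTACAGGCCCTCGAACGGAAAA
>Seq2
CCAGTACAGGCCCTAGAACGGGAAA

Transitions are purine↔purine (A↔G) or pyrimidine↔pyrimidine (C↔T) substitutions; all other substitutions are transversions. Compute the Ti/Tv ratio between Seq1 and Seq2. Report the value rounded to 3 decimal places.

0.500

Mismatches occur at site 4 (C/G, transversion), site 15 (C/A, transversion), site 22 (A/G, transition).
Of the 3 differences, 1 transition and 2 transversions, so Ti/Tv = 1/2 = 0.500.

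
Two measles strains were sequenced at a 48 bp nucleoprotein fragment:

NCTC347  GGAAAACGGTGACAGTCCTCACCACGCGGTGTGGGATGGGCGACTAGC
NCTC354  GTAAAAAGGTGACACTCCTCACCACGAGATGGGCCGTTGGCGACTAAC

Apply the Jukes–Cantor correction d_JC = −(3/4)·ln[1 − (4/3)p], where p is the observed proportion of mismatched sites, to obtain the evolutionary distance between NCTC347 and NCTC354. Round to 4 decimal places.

Mismatches occur at site 2 (G/T), site 7 (C/A), site 15 (G/C), site 27 (C/A), site 29 (G/A), site 32 (T/G), site 34 (G/C), site 35 (G/C), site 36 (A/G), site 38 (G/T), site 47 (G/A).
p = 11/48 = 0.229167.
d = −0.75 · ln(1 − (4/3)·0.229167) = −0.75 · ln(0.694444) = −0.75 · (-0.364644) = 0.2735.

0.2735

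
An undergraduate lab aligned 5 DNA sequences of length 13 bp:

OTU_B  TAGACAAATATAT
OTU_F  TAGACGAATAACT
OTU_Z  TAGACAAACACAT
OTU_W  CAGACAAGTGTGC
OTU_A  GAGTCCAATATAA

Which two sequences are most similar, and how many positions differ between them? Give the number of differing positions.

Pairwise Hamming distances:
  OTU_B vs OTU_F: 3
  OTU_B vs OTU_Z: 2
  OTU_B vs OTU_W: 5
  OTU_B vs OTU_A: 4
  OTU_F vs OTU_Z: 4
  OTU_F vs OTU_W: 7
  OTU_F vs OTU_A: 6
  OTU_Z vs OTU_W: 7
  OTU_Z vs OTU_A: 6
  OTU_W vs OTU_A: 7
The smallest is 2, between OTU_B and OTU_Z.

2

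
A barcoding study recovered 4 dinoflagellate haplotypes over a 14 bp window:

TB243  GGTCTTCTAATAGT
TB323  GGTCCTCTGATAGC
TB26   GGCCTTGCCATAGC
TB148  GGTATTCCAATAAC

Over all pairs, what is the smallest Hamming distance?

Pairwise Hamming distances:
  TB243 vs TB323: 3
  TB243 vs TB26: 5
  TB243 vs TB148: 4
  TB323 vs TB26: 5
  TB323 vs TB148: 5
  TB26 vs TB148: 5
The smallest is 3, between TB243 and TB323.

3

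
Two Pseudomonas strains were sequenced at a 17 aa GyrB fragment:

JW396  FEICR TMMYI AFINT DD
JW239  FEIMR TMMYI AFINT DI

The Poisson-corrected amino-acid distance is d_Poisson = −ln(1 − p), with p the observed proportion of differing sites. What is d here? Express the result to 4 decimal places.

0.1252

The sequences differ at positions 4 (C/M), 17 (D/I).
p = 2/17 = 0.117647.
d = −ln(1 − 0.117647) = −ln(0.882353) = 0.1252.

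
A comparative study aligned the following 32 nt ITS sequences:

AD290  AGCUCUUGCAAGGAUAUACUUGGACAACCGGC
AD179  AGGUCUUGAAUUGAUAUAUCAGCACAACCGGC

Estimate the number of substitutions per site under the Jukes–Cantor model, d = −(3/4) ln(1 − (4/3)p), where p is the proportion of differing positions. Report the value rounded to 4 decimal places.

0.3041

Mismatches occur at site 3 (C→G), site 9 (C→A), site 11 (A→U), site 12 (G→U), site 19 (C→U), site 20 (U→C), site 21 (U→A), site 23 (G→C).
p = 8/32 = 0.250000.
d = −0.75 · ln(1 − (4/3)·0.250000) = −0.75 · ln(0.666667) = −0.75 · (-0.405465) = 0.3041.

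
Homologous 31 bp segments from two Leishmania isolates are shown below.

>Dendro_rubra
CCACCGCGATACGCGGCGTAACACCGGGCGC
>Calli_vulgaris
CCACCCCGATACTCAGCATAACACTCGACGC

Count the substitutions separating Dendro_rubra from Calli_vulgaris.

Differing sites — 6:G/C; 13:G/T; 15:G/A; 18:G/A; 25:C/T; 26:G/C; 28:G/A.
That gives 7 mismatches out of 31 aligned sites, so the Hamming distance is 7.

7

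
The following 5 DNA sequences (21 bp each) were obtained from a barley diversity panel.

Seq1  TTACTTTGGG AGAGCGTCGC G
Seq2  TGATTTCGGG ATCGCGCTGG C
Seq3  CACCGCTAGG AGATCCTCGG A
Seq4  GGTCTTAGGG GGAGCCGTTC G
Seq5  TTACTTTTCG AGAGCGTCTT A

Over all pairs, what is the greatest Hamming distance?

15

Pairwise Hamming distances:
  Seq1 vs Seq2: 9
  Seq1 vs Seq3: 10
  Seq1 vs Seq4: 9
  Seq1 vs Seq5: 5
  Seq2 vs Seq3: 15
  Seq2 vs Seq4: 12
  Seq2 vs Seq5: 12
  Seq3 vs Seq4: 14
  Seq3 vs Seq5: 11
  Seq4 vs Seq5: 12
The largest is 15, between Seq2 and Seq3.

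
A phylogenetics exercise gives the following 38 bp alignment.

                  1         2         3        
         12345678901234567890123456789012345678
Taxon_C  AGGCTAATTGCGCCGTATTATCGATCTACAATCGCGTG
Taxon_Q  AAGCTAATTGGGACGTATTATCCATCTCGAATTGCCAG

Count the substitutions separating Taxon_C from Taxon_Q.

9

Mismatches occur at site 2 (G/A), site 11 (C/G), site 13 (C/A), site 23 (G/C), site 28 (A/C), site 29 (C/G), site 33 (C/T), site 36 (G/C), site 37 (T/A).
That gives 9 mismatches out of 38 aligned sites, so the Hamming distance is 9.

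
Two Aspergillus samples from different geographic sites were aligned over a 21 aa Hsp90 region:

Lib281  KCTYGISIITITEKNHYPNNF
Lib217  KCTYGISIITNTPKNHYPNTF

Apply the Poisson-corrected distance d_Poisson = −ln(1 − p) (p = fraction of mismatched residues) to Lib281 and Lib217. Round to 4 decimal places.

0.1542

The sequences differ at positions 11 (I/N), 13 (E/P), 20 (N/T).
p = 3/21 = 0.142857.
d = −ln(1 − 0.142857) = −ln(0.857143) = 0.1542.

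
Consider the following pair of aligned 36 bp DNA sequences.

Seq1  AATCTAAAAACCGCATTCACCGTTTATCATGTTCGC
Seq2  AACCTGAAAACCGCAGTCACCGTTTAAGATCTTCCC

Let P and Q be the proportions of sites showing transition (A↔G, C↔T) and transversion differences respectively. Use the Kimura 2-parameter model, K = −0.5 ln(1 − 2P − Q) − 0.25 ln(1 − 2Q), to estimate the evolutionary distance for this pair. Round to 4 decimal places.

0.2252

Differing sites — 3:T/C (Ti); 6:A/G (Ti); 16:T/G (Tv); 27:T/A (Tv); 28:C/G (Tv); 31:G/C (Tv); 35:G/C (Tv).
Of the 7 differences, 2 transitions and 5 transversions over 36 sites: P = 2/36 = 0.055556, Q = 5/36 = 0.138889.
d = −0.5·ln(0.749999) − 0.25·ln(0.722222) = −0.5·(-0.287683) − 0.25·(-0.325423) = 0.2252.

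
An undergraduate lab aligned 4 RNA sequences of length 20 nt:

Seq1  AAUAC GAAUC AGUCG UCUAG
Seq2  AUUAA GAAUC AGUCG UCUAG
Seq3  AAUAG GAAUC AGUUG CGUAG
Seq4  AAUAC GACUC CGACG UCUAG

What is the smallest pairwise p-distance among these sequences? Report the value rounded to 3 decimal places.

Pairwise Hamming distances:
  Seq1 vs Seq2: 2
  Seq1 vs Seq3: 4
  Seq1 vs Seq4: 3
  Seq2 vs Seq3: 5
  Seq2 vs Seq4: 5
  Seq3 vs Seq4: 7
The smallest is 2 mismatches, between Seq1 and Seq2; p = 2/20 = 0.100.

0.100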